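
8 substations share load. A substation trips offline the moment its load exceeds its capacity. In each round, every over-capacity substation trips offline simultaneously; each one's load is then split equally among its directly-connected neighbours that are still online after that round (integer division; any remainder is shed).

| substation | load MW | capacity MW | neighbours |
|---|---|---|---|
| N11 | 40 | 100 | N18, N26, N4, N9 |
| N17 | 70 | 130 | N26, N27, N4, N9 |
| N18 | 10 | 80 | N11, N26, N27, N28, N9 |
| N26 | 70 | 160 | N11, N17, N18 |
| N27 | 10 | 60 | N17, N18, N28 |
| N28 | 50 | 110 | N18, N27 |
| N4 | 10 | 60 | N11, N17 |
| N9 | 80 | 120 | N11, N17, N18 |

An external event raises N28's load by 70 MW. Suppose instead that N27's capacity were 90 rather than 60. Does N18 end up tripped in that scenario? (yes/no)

no

With N27's capacity at 90:
Round 1 — N28 at 120 > 110. N28 trips offline.
  N28 sheds 120 MW to N18, N27: 60 each.
    N18: 10+60 = 70 ≤ 80
    N27: 10+60 = 70 ≤ 90
No further trips.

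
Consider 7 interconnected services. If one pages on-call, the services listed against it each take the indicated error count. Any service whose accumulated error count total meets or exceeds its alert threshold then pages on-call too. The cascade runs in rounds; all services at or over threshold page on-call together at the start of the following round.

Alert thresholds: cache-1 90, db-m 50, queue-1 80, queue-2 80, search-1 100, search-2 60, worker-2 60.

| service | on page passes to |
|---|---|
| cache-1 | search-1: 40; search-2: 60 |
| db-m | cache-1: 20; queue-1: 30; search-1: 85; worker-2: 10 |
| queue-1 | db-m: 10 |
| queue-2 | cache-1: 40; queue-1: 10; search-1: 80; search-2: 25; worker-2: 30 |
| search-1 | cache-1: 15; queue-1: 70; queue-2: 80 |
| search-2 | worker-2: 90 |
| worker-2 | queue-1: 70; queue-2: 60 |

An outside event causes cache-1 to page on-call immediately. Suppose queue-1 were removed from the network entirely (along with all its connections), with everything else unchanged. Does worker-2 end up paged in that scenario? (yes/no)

yes

With queue-1 removed:
Round 1 — cache-1 pages on-call (initial).
  search-1: +40 → 40 < 100
  search-2: +60 → 60 ≥ 60
Round 2 — search-2 pages on-call.
  worker-2: +90 → 90 ≥ 60
Round 3 — worker-2 pages on-call.
  queue-2: +60 → 60 < 80
No further pages.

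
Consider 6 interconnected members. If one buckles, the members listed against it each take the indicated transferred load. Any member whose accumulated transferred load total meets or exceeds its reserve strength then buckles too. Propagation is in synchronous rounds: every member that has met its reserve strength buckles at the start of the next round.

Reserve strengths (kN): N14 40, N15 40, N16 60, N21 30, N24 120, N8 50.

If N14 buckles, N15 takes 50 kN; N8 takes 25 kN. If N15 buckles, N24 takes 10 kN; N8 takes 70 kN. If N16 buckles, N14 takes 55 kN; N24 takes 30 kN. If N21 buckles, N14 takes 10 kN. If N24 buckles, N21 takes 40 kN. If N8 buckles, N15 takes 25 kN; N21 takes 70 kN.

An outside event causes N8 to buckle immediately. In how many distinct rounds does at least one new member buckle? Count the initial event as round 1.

Round 1 — N8 buckles (initial).
  N15: +25 → 25 < 40
  N21: +70 → 70 ≥ 30
Round 2 — N21 buckles.
  N14: +10 → 10 < 40
No further bucklings.

2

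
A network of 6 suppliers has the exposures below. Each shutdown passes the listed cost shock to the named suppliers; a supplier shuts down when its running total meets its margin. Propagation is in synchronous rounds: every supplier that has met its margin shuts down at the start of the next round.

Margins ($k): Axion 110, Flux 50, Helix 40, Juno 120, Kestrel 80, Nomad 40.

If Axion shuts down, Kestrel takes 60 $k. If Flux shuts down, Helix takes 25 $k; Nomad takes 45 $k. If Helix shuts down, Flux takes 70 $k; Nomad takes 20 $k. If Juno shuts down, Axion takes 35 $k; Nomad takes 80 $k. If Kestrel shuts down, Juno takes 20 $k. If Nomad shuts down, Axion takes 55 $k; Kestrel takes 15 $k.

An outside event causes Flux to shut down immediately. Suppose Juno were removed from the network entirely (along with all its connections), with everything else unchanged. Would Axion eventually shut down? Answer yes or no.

no

With Juno removed:
Round 1 — Flux shuts down (initial).
  Helix: +25 → 25 < 40
  Nomad: +45 → 45 ≥ 40
Round 2 — Nomad shuts down.
  Axion: +55 → 55 < 110
  Kestrel: +15 → 15 < 80
No further shutdowns.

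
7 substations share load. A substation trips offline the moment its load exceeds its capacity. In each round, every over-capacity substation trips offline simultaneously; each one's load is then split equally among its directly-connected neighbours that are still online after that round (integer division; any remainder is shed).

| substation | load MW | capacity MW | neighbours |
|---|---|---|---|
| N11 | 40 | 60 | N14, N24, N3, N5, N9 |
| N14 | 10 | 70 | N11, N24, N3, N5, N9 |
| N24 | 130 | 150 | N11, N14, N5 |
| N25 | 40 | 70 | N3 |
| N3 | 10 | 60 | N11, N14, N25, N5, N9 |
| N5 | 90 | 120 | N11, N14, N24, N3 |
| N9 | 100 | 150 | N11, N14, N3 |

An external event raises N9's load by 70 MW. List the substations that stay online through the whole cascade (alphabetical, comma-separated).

Round 1 — N9 at 170 > 150. N9 trips offline.
  N9 sheds 170 MW to N11, N14, N3: 56 each (2 lost).
    N11: 40+56 = 96 > 60
    N14: 10+56 = 66 ≤ 70
    N3: 10+56 = 66 > 60
Round 2 — N11, N3 trip offline.
  N11 sheds 96 MW to N14, N24, N5: 32 each.
    N14: 66+32 = 98 > 70
    N24: 130+32 = 162 > 150
    N5: 90+32 = 122 > 120
  N3 sheds 66 MW to N14, N25, N5: 22 each.
    N14: 98+22 = 120 > 70
    N25: 40+22 = 62 ≤ 70
    N5: 122+22 = 144 > 120
Round 3 — N14, N24, N5 trip offline.
  N14 sheds 120 MW: no online neighbours, lost.
  N24 sheds 162 MW: no online neighbours, lost.
  N5 sheds 144 MW: no online neighbours, lost.
No further trips.

N25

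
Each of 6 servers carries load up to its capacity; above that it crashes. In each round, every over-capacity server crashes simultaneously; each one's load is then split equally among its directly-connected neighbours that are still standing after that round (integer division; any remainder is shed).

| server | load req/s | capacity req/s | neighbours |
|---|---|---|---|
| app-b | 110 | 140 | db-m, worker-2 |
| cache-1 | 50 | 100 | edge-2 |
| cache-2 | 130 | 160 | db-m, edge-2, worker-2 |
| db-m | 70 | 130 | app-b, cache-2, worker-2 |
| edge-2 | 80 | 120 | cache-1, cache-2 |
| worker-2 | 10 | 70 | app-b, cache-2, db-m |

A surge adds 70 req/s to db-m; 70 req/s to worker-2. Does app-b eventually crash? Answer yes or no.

Round 1 — db-m at 140 > 130; worker-2 at 80 > 70. db-m, worker-2 crash.
  db-m sheds 140 req/s to app-b, cache-2: 70 each.
    app-b: 110+70 = 180 > 140
    cache-2: 130+70 = 200 > 160
  worker-2 sheds 80 req/s to app-b, cache-2: 40 each.
    app-b: 180+40 = 220 > 140
    cache-2: 200+40 = 240 > 160
Round 2 — app-b, cache-2 crash.
  app-b sheds 220 req/s: no online neighbours, lost.
  cache-2 sheds 240 req/s to edge-2: 240 each.
    edge-2: 80+240 = 320 > 120
Round 3 — edge-2 crashes.
  edge-2 sheds 320 req/s to cache-1: 320 each.
    cache-1: 50+320 = 370 > 100
Round 4 — cache-1 crashes.
  cache-1 sheds 370 req/s: no online neighbours, lost.
No further crashes.

yes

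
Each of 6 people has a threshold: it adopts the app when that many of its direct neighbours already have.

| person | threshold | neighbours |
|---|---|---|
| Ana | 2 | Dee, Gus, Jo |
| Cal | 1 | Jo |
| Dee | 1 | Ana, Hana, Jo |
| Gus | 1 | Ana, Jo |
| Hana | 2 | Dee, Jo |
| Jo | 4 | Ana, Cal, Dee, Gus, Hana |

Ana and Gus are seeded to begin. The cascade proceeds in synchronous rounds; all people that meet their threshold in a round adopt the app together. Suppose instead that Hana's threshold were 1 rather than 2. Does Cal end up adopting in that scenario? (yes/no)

yes

With Hana's threshold at 1:
Round 1 — Ana, Gus adopt the app (initial).
Round 2 — checking thresholds:
  Dee: 1 of 3 neighbours ≥ 1, adopts the app.
  Jo: 2 of 5 neighbours < 4, below threshold.
Round 3 — checking thresholds:
  Hana: 1 of 2 neighbours ≥ 1, adopts the app.
  Jo: 3 of 5 neighbours < 4, below threshold.
Round 4 — checking thresholds:
  Jo: 4 of 5 neighbours ≥ 4, adopts the app.
Round 5 — checking thresholds:
  Cal: 1 of 1 neighbours ≥ 1, adopts the app.
Round 6 — no new adoptions; cascade stops.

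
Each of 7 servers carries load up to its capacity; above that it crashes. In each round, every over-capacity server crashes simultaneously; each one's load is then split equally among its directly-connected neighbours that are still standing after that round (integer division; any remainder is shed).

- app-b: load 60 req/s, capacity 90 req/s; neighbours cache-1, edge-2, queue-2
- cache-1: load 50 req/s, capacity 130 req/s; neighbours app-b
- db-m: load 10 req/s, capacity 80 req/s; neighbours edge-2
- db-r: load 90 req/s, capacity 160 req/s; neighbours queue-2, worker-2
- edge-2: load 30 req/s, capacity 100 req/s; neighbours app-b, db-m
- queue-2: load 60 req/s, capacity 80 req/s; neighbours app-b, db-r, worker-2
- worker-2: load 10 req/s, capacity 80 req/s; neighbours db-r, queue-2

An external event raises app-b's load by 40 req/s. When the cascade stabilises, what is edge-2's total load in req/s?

Round 1 — app-b at 100 > 90. app-b crashes.
  app-b sheds 100 req/s to cache-1, edge-2, queue-2: 33 each (1 lost).
    cache-1: 50+33 = 83 ≤ 130
    edge-2: 30+33 = 63 ≤ 100
    queue-2: 60+33 = 93 > 80
Round 2 — queue-2 crashes.
  queue-2 sheds 93 req/s to db-r, worker-2: 46 each (1 lost).
    db-r: 90+46 = 136 ≤ 160
    worker-2: 10+46 = 56 ≤ 80
No further crashes.

63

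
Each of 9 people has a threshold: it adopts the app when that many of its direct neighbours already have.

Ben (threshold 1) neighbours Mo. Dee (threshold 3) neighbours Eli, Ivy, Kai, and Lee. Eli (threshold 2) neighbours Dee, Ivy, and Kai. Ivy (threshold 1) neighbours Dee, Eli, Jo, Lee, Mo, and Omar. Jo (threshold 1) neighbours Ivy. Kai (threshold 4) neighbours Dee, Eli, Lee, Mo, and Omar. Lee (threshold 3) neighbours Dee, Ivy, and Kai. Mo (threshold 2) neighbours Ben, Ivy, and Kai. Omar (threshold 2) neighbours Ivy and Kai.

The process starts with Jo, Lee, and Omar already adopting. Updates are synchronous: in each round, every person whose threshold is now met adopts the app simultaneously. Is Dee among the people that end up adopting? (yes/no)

Round 1 — Jo, Lee, Omar adopt the app (initial).
Round 2 — checking thresholds:
  Dee: 1 of 4 neighbours < 3, below threshold.
  Ivy: 3 of 6 neighbours ≥ 1, adopts the app.
  Kai: 2 of 5 neighbours < 4, below threshold.
Round 3 — no new adoptions; cascade stops.

no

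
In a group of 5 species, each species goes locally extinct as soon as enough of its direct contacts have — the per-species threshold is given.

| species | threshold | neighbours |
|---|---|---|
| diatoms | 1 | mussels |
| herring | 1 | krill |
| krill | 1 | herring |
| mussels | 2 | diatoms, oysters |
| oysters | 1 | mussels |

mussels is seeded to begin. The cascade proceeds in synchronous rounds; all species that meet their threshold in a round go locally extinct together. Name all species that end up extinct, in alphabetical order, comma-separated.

diatoms, mussels, oysters

Round 1 — mussels goes locally extinct (initial).
Round 2 — checking thresholds:
  diatoms: 1 of 1 neighbours ≥ 1, goes locally extinct.
  oysters: 1 of 1 neighbours ≥ 1, goes locally extinct.
Round 3 — no new extinctions; cascade stops.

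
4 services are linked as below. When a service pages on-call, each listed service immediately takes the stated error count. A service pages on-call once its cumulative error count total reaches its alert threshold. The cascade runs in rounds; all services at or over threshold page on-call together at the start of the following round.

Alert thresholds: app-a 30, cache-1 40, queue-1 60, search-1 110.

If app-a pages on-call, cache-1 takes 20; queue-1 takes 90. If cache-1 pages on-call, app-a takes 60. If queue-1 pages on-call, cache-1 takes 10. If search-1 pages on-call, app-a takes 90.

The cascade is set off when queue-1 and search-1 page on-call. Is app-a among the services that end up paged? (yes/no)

Round 1 — queue-1, search-1 page on-call (initial).
  app-a: +90 → 90 ≥ 30
  cache-1: +10 → 10 < 40
Round 2 — app-a pages on-call.
  cache-1: +20 → 30 < 40
No further pages.

yes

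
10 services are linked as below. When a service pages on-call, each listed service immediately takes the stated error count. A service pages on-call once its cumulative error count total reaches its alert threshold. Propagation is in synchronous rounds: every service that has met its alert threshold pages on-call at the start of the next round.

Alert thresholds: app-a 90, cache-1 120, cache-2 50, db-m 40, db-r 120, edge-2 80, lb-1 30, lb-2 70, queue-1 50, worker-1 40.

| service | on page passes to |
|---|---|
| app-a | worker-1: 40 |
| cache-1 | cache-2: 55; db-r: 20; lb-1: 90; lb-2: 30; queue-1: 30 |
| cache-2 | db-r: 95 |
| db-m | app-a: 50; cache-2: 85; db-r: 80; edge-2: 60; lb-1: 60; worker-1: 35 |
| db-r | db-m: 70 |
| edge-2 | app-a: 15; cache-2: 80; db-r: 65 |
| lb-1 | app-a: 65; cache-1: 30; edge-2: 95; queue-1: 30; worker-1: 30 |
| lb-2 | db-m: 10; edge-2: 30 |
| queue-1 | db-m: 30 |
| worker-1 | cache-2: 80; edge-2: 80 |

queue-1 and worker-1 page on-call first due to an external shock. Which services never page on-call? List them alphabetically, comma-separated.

cache-1, lb-2

Round 1 — queue-1, worker-1 page on-call (initial).
  cache-2: +80 → 80 ≥ 50
  db-m: +30 → 30 < 40
  edge-2: +80 → 80 ≥ 80
Round 2 — cache-2, edge-2 page on-call.
  app-a: +15 → 15 < 90
  db-r: +95+65 → 160 ≥ 120
Round 3 — db-r pages on-call.
  db-m: +70 → 100 ≥ 40
Round 4 — db-m pages on-call.
  app-a: +50 → 65 < 90
  lb-1: +60 → 60 ≥ 30
Round 5 — lb-1 pages on-call.
  app-a: +65 → 130 ≥ 90
  cache-1: +30 → 30 < 120
Round 6 — app-a pages on-call.
No further pages.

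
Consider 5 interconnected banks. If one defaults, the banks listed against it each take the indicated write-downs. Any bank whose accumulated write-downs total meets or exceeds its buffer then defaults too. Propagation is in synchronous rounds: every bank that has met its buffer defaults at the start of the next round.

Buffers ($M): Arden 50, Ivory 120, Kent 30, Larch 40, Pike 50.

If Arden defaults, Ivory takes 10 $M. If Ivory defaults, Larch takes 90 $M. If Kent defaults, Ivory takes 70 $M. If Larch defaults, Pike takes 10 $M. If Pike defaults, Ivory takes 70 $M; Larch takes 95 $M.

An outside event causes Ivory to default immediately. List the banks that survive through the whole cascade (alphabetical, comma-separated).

Round 1 — Ivory defaults (initial).
  Larch: +90 → 90 ≥ 40
Round 2 — Larch defaults.
  Pike: +10 → 10 < 50
No further defaults.

Arden, Kent, Pike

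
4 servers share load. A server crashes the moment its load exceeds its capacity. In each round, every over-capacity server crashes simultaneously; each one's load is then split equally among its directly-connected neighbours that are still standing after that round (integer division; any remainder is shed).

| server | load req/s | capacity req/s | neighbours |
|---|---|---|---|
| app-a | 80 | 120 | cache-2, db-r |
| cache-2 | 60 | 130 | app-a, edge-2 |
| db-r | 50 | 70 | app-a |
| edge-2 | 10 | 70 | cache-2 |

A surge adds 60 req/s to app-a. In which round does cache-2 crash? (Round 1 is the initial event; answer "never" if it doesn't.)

Round 1 — app-a at 140 > 120. app-a crashes.
  app-a sheds 140 req/s to cache-2, db-r: 70 each.
    cache-2: 60+70 = 130 ≤ 130
    db-r: 50+70 = 120 > 70
Round 2 — db-r crashes.
  db-r sheds 120 req/s: no online neighbours, lost.
No further crashes.

never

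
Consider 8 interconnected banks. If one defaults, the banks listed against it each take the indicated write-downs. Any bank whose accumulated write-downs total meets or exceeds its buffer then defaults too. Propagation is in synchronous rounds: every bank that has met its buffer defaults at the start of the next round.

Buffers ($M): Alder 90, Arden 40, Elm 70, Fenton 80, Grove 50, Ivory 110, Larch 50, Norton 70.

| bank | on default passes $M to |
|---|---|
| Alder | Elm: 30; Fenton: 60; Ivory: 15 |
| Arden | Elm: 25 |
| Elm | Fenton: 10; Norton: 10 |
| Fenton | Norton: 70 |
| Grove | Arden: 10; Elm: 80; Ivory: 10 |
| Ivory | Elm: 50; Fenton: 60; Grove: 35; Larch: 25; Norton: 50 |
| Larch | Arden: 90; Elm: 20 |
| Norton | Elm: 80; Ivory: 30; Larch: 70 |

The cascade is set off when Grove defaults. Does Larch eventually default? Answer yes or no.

no

Round 1 — Grove defaults (initial).
  Arden: +10 → 10 < 40
  Elm: +80 → 80 ≥ 70
  Ivory: +10 → 10 < 110
Round 2 — Elm defaults.
  Fenton: +10 → 10 < 80
  Norton: +10 → 10 < 70
No further defaults.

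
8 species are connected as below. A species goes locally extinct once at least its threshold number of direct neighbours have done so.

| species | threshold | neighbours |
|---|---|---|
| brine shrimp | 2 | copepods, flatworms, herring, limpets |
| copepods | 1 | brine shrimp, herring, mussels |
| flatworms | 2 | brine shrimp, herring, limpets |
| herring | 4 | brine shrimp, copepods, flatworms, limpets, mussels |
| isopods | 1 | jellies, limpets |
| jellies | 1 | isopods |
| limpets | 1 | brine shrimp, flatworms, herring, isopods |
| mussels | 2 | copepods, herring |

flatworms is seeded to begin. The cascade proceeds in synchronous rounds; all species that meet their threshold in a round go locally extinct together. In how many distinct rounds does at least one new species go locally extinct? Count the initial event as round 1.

Round 1 — flatworms goes locally extinct (initial).
Round 2 — checking thresholds:
  brine shrimp: 1 of 4 neighbours < 2, not yet.
  herring: 1 of 5 neighbours < 4, not yet.
  limpets: 1 of 4 neighbours ≥ 1, goes locally extinct.
Round 3 — checking thresholds:
  brine shrimp: 2 of 4 neighbours ≥ 2, goes locally extinct.
  herring: 2 of 5 neighbours < 4, not yet.
  isopods: 1 of 2 neighbours ≥ 1, goes locally extinct.
Round 4 — checking thresholds:
  copepods: 1 of 3 neighbours ≥ 1, goes locally extinct.
  herring: 3 of 5 neighbours < 4, not yet.
  jellies: 1 of 1 neighbours ≥ 1, goes locally extinct.
Round 5 — checking thresholds:
  herring: 4 of 5 neighbours ≥ 4, goes locally extinct.
  mussels: 1 of 2 neighbours < 2, not yet.
Round 6 — checking thresholds:
  mussels: 2 of 2 neighbours ≥ 2, goes locally extinct.
Round 7 — no new extinctions; cascade stops.

6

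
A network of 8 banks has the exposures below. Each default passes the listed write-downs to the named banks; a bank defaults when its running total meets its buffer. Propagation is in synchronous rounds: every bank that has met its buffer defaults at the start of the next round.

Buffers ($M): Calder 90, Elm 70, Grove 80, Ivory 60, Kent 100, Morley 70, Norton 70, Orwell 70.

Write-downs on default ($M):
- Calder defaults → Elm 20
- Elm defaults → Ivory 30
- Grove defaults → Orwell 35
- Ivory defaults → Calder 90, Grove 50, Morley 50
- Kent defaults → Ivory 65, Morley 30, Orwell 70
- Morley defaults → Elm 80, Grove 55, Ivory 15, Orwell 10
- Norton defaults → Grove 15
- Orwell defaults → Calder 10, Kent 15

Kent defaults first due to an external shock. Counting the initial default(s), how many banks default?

7

Round 1 — Kent defaults (initial).
  Ivory: +65 → 65 ≥ 60
  Morley: +30 → 30 < 70
  Orwell: +70 → 70 ≥ 70
Round 2 — Ivory, Orwell default.
  Calder: +90+10 → 100 ≥ 90
  Grove: +50 → 50 < 80
  Morley: +50 → 80 ≥ 70
Round 3 — Calder, Morley default.
  Elm: +20+80 → 100 ≥ 70
  Grove: +55 → 105 ≥ 80
Round 4 — Elm, Grove default.
No further defaults.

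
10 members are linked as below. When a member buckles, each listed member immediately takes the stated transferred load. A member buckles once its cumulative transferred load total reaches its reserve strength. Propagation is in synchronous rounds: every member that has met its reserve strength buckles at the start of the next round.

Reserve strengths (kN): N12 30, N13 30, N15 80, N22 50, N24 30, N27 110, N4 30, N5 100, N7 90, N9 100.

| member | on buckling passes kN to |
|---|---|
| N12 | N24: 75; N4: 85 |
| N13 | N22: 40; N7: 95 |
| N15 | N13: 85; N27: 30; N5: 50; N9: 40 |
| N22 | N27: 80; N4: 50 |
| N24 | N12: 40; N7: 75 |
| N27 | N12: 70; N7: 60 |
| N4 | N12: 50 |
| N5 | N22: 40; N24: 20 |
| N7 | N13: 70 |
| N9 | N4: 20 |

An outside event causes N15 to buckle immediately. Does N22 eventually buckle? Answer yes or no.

Round 1 — N15 buckles (initial).
  N13: +85 → 85 ≥ 30
  N27: +30 → 30 < 110
  N5: +50 → 50 < 100
  N9: +40 → 40 < 100
Round 2 — N13 buckles.
  N22: +40 → 40 < 50
  N7: +95 → 95 ≥ 90
Round 3 — N7 buckles.
No further bucklings.

no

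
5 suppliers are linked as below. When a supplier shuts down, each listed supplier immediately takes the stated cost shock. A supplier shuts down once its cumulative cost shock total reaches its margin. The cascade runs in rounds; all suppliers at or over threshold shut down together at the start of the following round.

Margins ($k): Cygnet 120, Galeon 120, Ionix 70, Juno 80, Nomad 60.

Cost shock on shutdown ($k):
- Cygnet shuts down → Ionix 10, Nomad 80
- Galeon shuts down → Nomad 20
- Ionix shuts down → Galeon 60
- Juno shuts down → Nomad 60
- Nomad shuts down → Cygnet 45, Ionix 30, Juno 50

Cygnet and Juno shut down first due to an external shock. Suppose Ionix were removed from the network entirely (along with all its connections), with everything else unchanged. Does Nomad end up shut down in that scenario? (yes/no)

With Ionix removed:
Round 1 — Cygnet, Juno shut down (initial).
  Nomad: +80+60 → 140 ≥ 60
Round 2 — Nomad shuts down.
No further shutdowns.

yes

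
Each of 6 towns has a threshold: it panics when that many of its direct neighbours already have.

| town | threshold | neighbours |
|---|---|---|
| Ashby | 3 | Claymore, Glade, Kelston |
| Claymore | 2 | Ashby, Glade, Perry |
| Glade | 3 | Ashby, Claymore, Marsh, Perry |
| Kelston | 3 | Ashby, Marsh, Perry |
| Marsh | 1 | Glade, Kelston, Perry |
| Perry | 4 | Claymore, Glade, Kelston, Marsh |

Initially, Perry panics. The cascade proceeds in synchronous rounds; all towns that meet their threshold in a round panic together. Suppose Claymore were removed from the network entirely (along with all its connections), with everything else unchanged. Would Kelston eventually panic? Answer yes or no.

With Claymore removed:
Round 1 — Perry panics (initial).
Round 2 — checking thresholds:
  Glade: 1 of 3 neighbours < 3, below threshold.
  Kelston: 1 of 3 neighbours < 3, below threshold.
  Marsh: 1 of 3 neighbours ≥ 1, panics.
Round 3 — no new panics; cascade stops.

no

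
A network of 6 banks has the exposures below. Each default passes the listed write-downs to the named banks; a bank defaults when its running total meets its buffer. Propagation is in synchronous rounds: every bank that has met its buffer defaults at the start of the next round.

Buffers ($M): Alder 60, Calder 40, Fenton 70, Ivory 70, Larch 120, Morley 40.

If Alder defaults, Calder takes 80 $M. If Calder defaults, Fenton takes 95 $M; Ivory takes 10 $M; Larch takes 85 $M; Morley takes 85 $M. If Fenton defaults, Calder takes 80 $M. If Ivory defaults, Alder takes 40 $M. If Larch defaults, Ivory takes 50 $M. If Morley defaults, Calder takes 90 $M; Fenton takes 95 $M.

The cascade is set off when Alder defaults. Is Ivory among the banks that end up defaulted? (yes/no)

no

Round 1 — Alder defaults (initial).
  Calder: +80 → 80 ≥ 40
Round 2 — Calder defaults.
  Fenton: +95 → 95 ≥ 70
  Ivory: +10 → 10 < 70
  Larch: +85 → 85 < 120
  Morley: +85 → 85 ≥ 40
Round 3 — Fenton, Morley default.
No further defaults.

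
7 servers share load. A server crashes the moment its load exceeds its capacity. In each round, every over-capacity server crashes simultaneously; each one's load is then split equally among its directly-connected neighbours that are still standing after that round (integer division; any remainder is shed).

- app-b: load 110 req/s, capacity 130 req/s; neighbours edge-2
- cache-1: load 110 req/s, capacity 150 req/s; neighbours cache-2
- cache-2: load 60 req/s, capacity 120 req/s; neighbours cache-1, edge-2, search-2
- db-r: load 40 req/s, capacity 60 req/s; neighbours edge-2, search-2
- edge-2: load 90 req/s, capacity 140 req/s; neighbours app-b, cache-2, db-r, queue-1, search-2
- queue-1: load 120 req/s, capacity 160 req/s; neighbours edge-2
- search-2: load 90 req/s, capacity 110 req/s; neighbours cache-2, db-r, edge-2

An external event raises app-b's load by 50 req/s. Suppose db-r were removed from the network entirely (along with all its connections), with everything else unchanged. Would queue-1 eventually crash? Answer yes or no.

yes

With db-r removed:
Round 1 — app-b at 160 > 130. app-b crashes.
  app-b sheds 160 req/s to edge-2: 160 each.
    edge-2: 90+160 = 250 > 140
Round 2 — edge-2 crashes.
  edge-2 sheds 250 req/s to cache-2, queue-1, search-2: 83 each (1 lost).
    cache-2: 60+83 = 143 > 120
    queue-1: 120+83 = 203 > 160
    search-2: 90+83 = 173 > 110
Round 3 — cache-2, queue-1, search-2 crash.
  cache-2 sheds 143 req/s to cache-1: 143 each.
    cache-1: 110+143 = 253 > 150
  queue-1 sheds 203 req/s: no online neighbours, lost.
  search-2 sheds 173 req/s: no online neighbours, lost.
Round 4 — cache-1 crashes.
  cache-1 sheds 253 req/s: no online neighbours, lost.
No further crashes.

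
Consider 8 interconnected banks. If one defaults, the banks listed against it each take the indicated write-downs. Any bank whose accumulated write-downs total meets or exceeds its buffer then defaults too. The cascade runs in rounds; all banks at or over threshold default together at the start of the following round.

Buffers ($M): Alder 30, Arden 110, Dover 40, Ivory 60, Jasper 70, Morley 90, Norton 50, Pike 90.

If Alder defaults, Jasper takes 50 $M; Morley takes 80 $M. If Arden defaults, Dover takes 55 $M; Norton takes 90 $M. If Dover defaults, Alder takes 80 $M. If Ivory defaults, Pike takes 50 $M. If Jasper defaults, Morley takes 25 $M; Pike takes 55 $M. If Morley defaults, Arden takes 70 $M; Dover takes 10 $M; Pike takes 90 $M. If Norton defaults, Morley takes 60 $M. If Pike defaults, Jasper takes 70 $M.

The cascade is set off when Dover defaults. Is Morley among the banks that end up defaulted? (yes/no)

no

Round 1 — Dover defaults (initial).
  Alder: +80 → 80 ≥ 30
Round 2 — Alder defaults.
  Jasper: +50 → 50 < 70
  Morley: +80 → 80 < 90
No further defaults.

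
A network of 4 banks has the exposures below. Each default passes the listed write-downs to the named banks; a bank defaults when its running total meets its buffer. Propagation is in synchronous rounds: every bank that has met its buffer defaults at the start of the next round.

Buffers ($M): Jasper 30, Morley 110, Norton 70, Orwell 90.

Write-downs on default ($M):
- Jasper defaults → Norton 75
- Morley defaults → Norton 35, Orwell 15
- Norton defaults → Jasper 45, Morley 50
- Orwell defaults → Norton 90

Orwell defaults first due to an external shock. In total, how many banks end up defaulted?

3

Round 1 — Orwell defaults (initial).
  Norton: +90 → 90 ≥ 70
Round 2 — Norton defaults.
  Jasper: +45 → 45 ≥ 30
  Morley: +50 → 50 < 110
Round 3 — Jasper defaults.
No further defaults.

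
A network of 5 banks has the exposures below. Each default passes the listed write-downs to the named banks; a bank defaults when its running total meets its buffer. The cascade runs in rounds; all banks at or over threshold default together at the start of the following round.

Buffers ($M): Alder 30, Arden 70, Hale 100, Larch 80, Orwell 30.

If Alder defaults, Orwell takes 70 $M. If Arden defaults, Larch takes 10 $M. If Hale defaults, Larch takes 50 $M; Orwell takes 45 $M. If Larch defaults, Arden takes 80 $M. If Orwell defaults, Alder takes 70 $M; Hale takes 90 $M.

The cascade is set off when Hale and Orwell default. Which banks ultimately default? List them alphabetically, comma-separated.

Round 1 — Hale, Orwell default (initial).
  Alder: +70 → 70 ≥ 30
  Larch: +50 → 50 < 80
Round 2 — Alder defaults.
No further defaults.

Alder, Hale, Orwell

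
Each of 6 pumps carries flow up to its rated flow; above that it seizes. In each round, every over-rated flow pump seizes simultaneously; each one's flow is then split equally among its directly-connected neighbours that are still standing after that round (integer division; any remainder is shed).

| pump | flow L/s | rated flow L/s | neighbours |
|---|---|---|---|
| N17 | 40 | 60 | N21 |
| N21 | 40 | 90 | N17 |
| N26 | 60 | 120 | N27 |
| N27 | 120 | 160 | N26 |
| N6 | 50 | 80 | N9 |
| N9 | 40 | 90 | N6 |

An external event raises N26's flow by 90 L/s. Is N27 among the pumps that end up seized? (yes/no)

Round 1 — N26 at 150 > 120. N26 seizes.
  N26 sheds 150 L/s to N27: 150 each.
    N27: 120+150 = 270 > 160
Round 2 — N27 seizes.
  N27 sheds 270 L/s: no online neighbours, lost.
No further seizures.

yes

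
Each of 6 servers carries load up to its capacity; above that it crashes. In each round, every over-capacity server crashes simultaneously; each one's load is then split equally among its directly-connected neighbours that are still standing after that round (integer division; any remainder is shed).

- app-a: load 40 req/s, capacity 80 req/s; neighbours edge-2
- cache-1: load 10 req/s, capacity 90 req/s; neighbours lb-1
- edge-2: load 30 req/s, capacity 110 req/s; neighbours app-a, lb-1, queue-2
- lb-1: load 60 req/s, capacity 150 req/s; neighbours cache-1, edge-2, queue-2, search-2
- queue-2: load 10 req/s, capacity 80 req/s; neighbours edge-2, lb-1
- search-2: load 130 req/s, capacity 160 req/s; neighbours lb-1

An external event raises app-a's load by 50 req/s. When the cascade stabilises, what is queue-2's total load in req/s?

Round 1 — app-a at 90 > 80. app-a crashes.
  app-a sheds 90 req/s to edge-2: 90 each.
    edge-2: 30+90 = 120 > 110
Round 2 — edge-2 crashes.
  edge-2 sheds 120 req/s to lb-1, queue-2: 60 each.
    lb-1: 60+60 = 120 ≤ 150
    queue-2: 10+60 = 70 ≤ 80
No further crashes.

70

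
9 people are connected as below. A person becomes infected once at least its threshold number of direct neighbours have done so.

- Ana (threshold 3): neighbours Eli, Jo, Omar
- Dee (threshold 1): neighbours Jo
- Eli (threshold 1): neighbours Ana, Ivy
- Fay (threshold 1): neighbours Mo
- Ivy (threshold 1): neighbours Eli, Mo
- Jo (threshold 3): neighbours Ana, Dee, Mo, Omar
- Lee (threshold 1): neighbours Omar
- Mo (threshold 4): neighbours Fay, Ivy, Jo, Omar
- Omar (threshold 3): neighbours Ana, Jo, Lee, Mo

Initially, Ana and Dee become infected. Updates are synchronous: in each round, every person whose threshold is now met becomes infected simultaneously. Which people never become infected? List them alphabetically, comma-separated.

Round 1 — Ana, Dee become infected (initial).
Round 2 — checking thresholds:
  Eli: 1 of 2 neighbours ≥ 1, becomes infected.
  Jo: 2 of 4 neighbours < 3, holds.
  Omar: 1 of 4 neighbours < 3, holds.
Round 3 — checking thresholds:
  Ivy: 1 of 2 neighbours ≥ 1, becomes infected.
  Jo: 2 of 4 neighbours < 3, holds.
  Omar: 1 of 4 neighbours < 3, holds.
Round 4 — no new infections; cascade stops.

Fay, Jo, Lee, Mo, Omar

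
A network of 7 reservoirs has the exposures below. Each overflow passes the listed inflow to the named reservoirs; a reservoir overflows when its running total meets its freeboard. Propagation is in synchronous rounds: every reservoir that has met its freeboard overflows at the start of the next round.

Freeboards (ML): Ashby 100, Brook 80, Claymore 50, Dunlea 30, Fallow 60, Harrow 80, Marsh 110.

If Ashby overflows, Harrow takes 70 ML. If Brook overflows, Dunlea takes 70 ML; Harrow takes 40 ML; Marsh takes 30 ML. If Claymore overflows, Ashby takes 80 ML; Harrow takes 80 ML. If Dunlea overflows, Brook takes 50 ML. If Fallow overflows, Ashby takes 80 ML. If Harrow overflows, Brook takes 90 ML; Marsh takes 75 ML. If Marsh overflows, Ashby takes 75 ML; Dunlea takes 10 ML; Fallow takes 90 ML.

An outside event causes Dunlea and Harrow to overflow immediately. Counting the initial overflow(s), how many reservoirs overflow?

3

Round 1 — Dunlea, Harrow overflow (initial).
  Brook: +50+90 → 140 ≥ 80
  Marsh: +75 → 75 < 110
Round 2 — Brook overflows.
  Marsh: +30 → 105 < 110
No further overflows.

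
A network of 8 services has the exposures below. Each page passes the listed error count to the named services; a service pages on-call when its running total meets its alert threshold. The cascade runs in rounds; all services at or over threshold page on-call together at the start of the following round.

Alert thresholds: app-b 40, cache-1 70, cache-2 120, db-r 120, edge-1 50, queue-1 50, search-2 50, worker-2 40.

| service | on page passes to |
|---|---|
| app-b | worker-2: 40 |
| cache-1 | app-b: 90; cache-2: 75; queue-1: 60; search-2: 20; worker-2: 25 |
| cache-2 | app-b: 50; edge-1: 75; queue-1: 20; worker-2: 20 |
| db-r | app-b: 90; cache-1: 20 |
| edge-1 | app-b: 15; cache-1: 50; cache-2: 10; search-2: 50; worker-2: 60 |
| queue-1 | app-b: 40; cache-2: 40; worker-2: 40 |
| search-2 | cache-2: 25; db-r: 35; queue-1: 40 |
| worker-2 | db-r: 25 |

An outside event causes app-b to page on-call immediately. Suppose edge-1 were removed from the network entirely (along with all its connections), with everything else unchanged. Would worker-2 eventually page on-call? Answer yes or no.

yes

With edge-1 removed:
Round 1 — app-b pages on-call (initial).
  worker-2: +40 → 40 ≥ 40
Round 2 — worker-2 pages on-call.
  db-r: +25 → 25 < 120
No further pages.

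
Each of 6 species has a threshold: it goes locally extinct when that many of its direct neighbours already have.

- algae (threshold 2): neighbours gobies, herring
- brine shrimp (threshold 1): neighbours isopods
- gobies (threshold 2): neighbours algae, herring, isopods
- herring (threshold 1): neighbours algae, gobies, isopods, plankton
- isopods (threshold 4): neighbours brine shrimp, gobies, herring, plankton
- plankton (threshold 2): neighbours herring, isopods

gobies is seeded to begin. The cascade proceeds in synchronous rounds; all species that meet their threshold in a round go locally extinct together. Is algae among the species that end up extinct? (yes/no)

yes

Round 1 — gobies goes locally extinct (initial).
Round 2 — checking thresholds:
  algae: 1 of 2 neighbours < 2, holds.
  herring: 1 of 4 neighbours ≥ 1, goes locally extinct.
  isopods: 1 of 4 neighbours < 4, holds.
Round 3 — checking thresholds:
  algae: 2 of 2 neighbours ≥ 2, goes locally extinct.
  isopods: 2 of 4 neighbours < 4, holds.
  plankton: 1 of 2 neighbours < 2, holds.
Round 4 — no new extinctions; cascade stops.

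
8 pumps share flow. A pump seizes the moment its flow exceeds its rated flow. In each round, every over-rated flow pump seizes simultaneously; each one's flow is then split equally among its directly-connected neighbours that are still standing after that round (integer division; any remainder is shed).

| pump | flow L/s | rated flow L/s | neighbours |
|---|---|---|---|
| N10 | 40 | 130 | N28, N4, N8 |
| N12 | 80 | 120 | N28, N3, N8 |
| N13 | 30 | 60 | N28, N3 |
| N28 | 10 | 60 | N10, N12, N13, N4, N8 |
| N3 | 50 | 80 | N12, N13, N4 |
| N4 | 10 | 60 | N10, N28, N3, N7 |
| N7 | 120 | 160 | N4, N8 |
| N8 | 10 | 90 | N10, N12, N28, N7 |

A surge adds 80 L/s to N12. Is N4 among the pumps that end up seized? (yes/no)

yes

Round 1 — N12 at 160 > 120. N12 seizes.
  N12 sheds 160 L/s to N28, N3, N8: 53 each (1 lost).
    N28: 10+53 = 63 > 60
    N3: 50+53 = 103 > 80
    N8: 10+53 = 63 ≤ 90
Round 2 — N28, N3 seize.
  N28 sheds 63 L/s to N10, N13, N4, N8: 15 each (3 lost).
    N10: 40+15 = 55 ≤ 130
    N13: 30+15 = 45 ≤ 60
    N4: 10+15 = 25 ≤ 60
    N8: 63+15 = 78 ≤ 90
  N3 sheds 103 L/s to N13, N4: 51 each (1 lost).
    N13: 45+51 = 96 > 60
    N4: 25+51 = 76 > 60
Round 3 — N13, N4 seize.
  N13 sheds 96 L/s: no online neighbours, lost.
  N4 sheds 76 L/s to N10, N7: 38 each.
    N10: 55+38 = 93 ≤ 130
    N7: 120+38 = 158 ≤ 160
No further seizures.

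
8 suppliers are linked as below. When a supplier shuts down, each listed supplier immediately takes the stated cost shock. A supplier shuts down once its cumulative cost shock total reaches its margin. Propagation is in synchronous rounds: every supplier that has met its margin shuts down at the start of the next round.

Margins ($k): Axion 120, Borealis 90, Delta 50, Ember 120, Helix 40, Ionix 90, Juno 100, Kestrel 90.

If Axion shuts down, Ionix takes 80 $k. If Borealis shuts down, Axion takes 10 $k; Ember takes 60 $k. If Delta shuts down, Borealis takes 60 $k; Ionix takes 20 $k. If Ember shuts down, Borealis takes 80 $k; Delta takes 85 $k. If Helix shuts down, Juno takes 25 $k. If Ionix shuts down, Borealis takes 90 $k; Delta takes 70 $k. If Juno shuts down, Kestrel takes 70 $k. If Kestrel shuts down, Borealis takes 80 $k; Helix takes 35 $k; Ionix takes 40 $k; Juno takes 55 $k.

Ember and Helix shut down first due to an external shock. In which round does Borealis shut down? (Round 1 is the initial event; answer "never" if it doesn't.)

Round 1 — Ember, Helix shut down (initial).
  Borealis: +80 → 80 < 90
  Delta: +85 → 85 ≥ 50
  Juno: +25 → 25 < 100
Round 2 — Delta shuts down.
  Borealis: +60 → 140 ≥ 90
  Ionix: +20 → 20 < 90
Round 3 — Borealis shuts down.
  Axion: +10 → 10 < 120
No further shutdowns.

3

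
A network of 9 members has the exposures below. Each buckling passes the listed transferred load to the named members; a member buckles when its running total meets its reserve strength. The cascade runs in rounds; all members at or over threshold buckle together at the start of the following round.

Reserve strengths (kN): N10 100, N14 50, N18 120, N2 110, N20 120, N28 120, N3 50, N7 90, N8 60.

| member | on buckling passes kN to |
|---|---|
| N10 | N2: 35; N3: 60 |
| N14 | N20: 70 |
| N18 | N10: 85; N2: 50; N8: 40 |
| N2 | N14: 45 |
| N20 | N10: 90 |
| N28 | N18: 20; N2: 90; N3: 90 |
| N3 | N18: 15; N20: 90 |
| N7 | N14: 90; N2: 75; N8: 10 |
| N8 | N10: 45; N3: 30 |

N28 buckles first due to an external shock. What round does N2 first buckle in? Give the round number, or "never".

Round 1 — N28 buckles (initial).
  N18: +20 → 20 < 120
  N2: +90 → 90 < 110
  N3: +90 → 90 ≥ 50
Round 2 — N3 buckles.
  N18: +15 → 35 < 120
  N20: +90 → 90 < 120
No further bucklings.

never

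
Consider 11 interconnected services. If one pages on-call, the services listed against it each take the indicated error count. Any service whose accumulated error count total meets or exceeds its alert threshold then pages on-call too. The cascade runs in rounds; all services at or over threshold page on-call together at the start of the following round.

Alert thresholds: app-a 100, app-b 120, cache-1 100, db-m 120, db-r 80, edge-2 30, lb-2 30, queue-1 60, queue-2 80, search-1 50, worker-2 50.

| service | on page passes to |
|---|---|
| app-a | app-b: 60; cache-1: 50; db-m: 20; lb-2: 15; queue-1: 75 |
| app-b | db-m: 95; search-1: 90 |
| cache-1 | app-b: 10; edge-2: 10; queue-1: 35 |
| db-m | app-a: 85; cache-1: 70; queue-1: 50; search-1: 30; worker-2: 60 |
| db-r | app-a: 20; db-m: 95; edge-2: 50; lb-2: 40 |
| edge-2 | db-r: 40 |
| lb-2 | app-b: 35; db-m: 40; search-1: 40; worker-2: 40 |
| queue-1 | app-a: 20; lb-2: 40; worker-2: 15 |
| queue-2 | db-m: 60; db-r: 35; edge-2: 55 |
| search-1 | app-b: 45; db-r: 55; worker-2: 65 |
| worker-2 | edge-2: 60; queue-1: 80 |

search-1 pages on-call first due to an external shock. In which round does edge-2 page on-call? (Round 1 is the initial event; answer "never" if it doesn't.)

Round 1 — search-1 pages on-call (initial).
  app-b: +45 → 45 < 120
  db-r: +55 → 55 < 80
  worker-2: +65 → 65 ≥ 50
Round 2 — worker-2 pages on-call.
  edge-2: +60 → 60 ≥ 30
  queue-1: +80 → 80 ≥ 60
Round 3 — edge-2, queue-1 page on-call.
  app-a: +20 → 20 < 100
  db-r: +40 → 95 ≥ 80
  lb-2: +40 → 40 ≥ 30
Round 4 — db-r, lb-2 page on-call.
  app-a: +20 → 40 < 100
  app-b: +35 → 80 < 120
  db-m: +95+40 → 135 ≥ 120
Round 5 — db-m pages on-call.
  app-a: +85 → 125 ≥ 100
  cache-1: +70 → 70 < 100
Round 6 — app-a pages on-call.
  app-b: +60 → 140 ≥ 120
  cache-1: +50 → 120 ≥ 100
Round 7 — app-b, cache-1 page on-call.
No further pages.

3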